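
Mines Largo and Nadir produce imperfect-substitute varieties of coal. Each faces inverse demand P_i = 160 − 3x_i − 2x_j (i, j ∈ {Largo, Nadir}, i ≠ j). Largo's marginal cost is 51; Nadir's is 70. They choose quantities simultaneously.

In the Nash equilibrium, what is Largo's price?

95.4375

Mine Largo's profit: π = x_{Largo}(160 − 3x_{Largo} − 2x_{Nadir}) − 51x_{Largo}.
∂π/∂x_{Largo} = 109 − 6x_{Largo} − 2x_{Nadir} = 0 ⇒ x_{Largo} = 109/6 − (1/3)x_{Nadir}.
Similarly x_{Nadir} = 15 − (1/3)x_{Largo}.
Substituting the second reaction function into the first: x_{Largo} = 109/6 − (1/3)(15 − (1/3)x_{Largo}), which gives (8/9)x_{Largo} = 79/6 ⇒ x_{Largo} = 14.8125.
Then x_{Nadir} = 15 − (1/3)·14.8125 = 10.0625.
P_{Largo} = 160 − 3·14.8125 − 2·10.0625 = 95.4375.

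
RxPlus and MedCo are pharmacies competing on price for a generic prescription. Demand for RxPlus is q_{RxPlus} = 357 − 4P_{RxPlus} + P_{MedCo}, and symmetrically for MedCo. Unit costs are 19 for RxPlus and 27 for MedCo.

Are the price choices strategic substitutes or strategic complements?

strategic complements

RxPlus's profit: π = (P_{RxPlus} − 19)(357 − 4P_{RxPlus} + P_{MedCo}).
∂π/∂P_{RxPlus} = 433 − 8P_{RxPlus} + P_{MedCo} = 0 ⇒ P_{RxPlus} = 54.125 + 0.125P_{MedCo}.
The best-response slope dP_{RxPlus}/dP_{MedCo} = 0.125 > 0: the reaction function is upward-sloping, so the choices are strategic complements.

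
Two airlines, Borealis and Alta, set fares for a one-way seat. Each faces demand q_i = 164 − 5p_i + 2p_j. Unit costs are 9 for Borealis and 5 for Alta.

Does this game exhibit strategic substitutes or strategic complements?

Borealis's profit: π = (p_{Borealis} − 9)(164 − 5p_{Borealis} + 2p_{Alta}).
∂π/∂p_{Borealis} = 209 − 10p_{Borealis} + 2p_{Alta} = 0 ⇒ p_{Borealis} = 20.9 + 0.2p_{Alta}.
The best-response slope dp_{Borealis}/dp_{Alta} = 0.2 > 0: the reaction function is upward-sloping, so the choices are strategic complements.

strategic complements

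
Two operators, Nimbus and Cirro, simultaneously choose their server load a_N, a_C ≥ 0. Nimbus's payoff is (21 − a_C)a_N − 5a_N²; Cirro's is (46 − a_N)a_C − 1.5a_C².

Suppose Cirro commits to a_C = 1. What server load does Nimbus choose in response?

2

Expanding Nimbus's payoff: 21a_N − a_Ca_N − 5a_N².
∂π/∂a_N = 21 − a_C − 10a_N = 0, so a_N = 2.1 − 0.1a_C.
At a_C = 1: a_N = 2.1 − 0.1·1 = 2.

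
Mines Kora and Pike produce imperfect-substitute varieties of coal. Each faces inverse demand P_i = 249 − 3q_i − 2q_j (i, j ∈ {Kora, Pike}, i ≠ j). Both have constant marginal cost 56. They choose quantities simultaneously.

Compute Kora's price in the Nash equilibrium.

128.375

Mine Kora's profit: π = q_{Kora}(249 − 3q_{Kora} − 2q_{Pike}) − 56q_{Kora}.
∂π/∂q_{Kora} = 193 − 6q_{Kora} − 2q_{Pike} = 0 ⇒ q_{Kora} = 193/6 − (1/3)q_{Pike}.
By symmetry q_{Pike} = q_{Kora}; substituting into the reaction function, (4/3)q_{Kora} = 193/6 and q_{Kora} = 24.125.
P_{Kora} = 249 − 3·24.125 − 2·24.125 = 128.375.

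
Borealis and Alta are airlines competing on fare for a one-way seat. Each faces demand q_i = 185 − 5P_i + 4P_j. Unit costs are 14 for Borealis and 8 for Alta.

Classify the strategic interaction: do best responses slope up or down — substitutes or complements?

Borealis's profit: π = (P_{Borealis} − 14)(185 − 5P_{Borealis} + 4P_{Alta}).
∂π/∂P_{Borealis} = 255 − 10P_{Borealis} + 4P_{Alta} = 0 ⇒ P_{Borealis} = 25.5 + 0.4P_{Alta}.
The best-response slope dP_{Borealis}/dP_{Alta} = 0.4 > 0: the reaction function is upward-sloping, so the choices are strategic complements.

strategic complements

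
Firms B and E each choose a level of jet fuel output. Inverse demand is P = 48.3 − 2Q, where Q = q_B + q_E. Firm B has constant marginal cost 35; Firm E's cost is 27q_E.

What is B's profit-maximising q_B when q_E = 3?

1.825

Firm B's profit: π = q_B(48.3 − 2(q_B + q_E)) − 35q_B.
∂π/∂q_B = 13.3 − 4q_B − 2q_E = 0, so q_B = 3.325 − 0.5q_E.
At q_E = 3: q_B = 3.325 − 0.5·3 = 1.825.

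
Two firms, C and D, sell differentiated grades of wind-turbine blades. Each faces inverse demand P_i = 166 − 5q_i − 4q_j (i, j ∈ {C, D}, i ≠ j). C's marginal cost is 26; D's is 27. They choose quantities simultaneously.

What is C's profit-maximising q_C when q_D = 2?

13.2

Firm C's profit: π = q_C(166 − 5q_C − 4q_D) − 26q_C.
∂π/∂q_C = 140 − 10q_C − 4q_D = 0 ⇒ q_C = 14 − 0.4q_D.
At q_D = 2: q_C = 14 − 0.4·2 = 13.2.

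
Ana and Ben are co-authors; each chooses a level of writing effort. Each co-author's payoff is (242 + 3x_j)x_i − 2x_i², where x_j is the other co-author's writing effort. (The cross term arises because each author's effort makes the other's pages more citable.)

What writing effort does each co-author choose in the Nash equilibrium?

Ana's payoff is (242 + 3x_B)x_A − 2x_A².
∂π/∂x_A = 242 + 3x_B − 4x_A = 0, so x_A = 60.5 + 0.75x_B.
By symmetry x_B = x_A; substituting into the reaction function, 0.25x_A = 60.5 and x_A = 242.

242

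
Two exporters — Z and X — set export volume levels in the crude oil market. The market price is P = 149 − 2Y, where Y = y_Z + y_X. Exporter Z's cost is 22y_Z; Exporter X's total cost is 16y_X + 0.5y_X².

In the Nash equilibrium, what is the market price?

Exporter Z's profit: π = y_Z(149 − 2(y_Z + y_X)) − 22y_Z.
∂π/∂y_Z = 127 − 4y_Z − 2y_X = 0, so y_Z = 31.75 − 0.5y_X.
For X: ∂π/∂y_X = 133 − 5y_X − 2y_Z = 0 ⇒ y_X = 26.6 − 0.4y_Z.
Substituting the second reaction function into the first: y_Z = 31.75 − 0.5(26.6 − 0.4y_Z), which gives 0.8y_Z = 18.45 ⇒ y_Z = 23.0625.
Then y_X = 26.6 − 0.4·23.0625 = 17.375.
Equilibrium price: P = 149 − 2·40.4375 = 68.125.

68.125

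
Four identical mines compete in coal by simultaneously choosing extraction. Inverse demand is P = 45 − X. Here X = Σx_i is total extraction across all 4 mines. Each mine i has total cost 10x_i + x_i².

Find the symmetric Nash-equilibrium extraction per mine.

5

A representative mine's profit is π_i = x_i(45 − X) − 10x_i − x_i², with X = x_i + Σ_{j≠i} x_j.
First-order condition: 35 − 4x_i − Σ_{j≠i} x_j = 0.
With identical mines, set every x_j = x: then 35 − 4x − 3x = 0, i.e. x = 35/7 = 5.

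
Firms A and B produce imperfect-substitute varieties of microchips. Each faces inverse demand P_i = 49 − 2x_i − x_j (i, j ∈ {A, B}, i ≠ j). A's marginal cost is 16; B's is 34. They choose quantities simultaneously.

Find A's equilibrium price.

Firm A's profit: π = x_A(49 − 2x_A − x_B) − 16x_A.
∂π/∂x_A = 33 − 4x_A − x_B = 0 ⇒ x_A = 8.25 − 0.25x_B.
Similarly x_B = 3.75 − 0.25x_A.
Solving the two reaction functions simultaneously: (1 − (−0.25)(−0.25))x_A = 8.25 − 0.25·3.75, so 0.9375x_A = 7.3125 and x_A = 7.8.
Then x_B = 3.75 − 0.25·7.8 = 1.8.
P_A = 49 − 2·7.8 − 1.8 = 31.6.

31.6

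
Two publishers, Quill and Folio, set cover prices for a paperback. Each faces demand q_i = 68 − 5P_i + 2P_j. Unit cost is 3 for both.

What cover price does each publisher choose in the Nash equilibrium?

10.375

Quill's profit: π = (P_{Quill} − 3)(68 − 5P_{Quill} + 2P_{Folio}).
∂π/∂P_{Quill} = 83 − 10P_{Quill} + 2P_{Folio} = 0 ⇒ P_{Quill} = 8.3 + 0.2P_{Folio}.
The game is symmetric, so in equilibrium P_{Folio} = P_{Quill}: the reaction function gives 0.8P_{Quill} = 8.3, hence P_{Quill} = 10.375.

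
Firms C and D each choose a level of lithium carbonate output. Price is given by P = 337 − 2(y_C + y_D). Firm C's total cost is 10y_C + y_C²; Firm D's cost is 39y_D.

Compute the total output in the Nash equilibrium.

92.3

Firm C's profit: π = y_C(337 − 2(y_C + y_D)) − 10y_C − y_C².
∂π/∂y_C = 327 − 6y_C − 2y_D = 0, so y_C = 54.5 − (1/3)y_D.
For D: ∂π/∂y_D = 298 − 4y_D − 2y_C = 0 ⇒ y_D = 74.5 − 0.5y_C.
Solving the two reaction functions simultaneously: (1 − (−1/3)(−0.5))y_C = 54.5 − (1/3)·74.5, so (5/6)y_C = 89/3 and y_C = 35.6.
Then y_D = 74.5 − 0.5·35.6 = 56.7.
Total output: 35.6 + 56.7 = 92.3.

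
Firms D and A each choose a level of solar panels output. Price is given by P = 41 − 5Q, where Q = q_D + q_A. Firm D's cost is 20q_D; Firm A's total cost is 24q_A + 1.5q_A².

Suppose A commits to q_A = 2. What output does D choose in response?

1.1

Firm D's profit: π = q_D(41 − 5(q_D + q_A)) − 20q_D.
∂π/∂q_D = 21 − 10q_D − 5q_A = 0, so q_D = 2.1 − 0.5q_A.
At q_A = 2: q_D = 2.1 − 0.5·2 = 1.1.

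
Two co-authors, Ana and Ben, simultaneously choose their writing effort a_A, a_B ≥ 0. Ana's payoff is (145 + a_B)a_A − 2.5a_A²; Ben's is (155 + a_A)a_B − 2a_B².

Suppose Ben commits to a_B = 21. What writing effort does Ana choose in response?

33.2

Expanding Ana's payoff: 145a_A + a_Ba_A − 2.5a_A².
∂π/∂a_A = 145 + a_B − 5a_A = 0, so a_A = 29 + 0.2a_B.
At a_B = 21: a_A = 29 + 0.2·21 = 33.2.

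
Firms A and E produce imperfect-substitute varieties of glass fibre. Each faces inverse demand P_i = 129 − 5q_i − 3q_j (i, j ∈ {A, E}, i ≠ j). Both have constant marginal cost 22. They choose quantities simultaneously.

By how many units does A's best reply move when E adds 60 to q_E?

-18

Firm A's profit: π = q_A(129 − 5q_A − 3q_E) − 22q_A.
∂π/∂q_A = 107 − 10q_A − 3q_E = 0 ⇒ q_A = 10.7 − 0.3q_E.
The reaction-function slope is −0.3, so a 60-unit rise in q_E moves q_A by −0.3 × 60 = −18. A's best response falls — the actions are strategic substitutes.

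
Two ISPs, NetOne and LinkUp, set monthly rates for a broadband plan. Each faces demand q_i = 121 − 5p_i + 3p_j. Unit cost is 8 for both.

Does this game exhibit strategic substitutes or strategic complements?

NetOne's profit: π = (p_{NetOne} − 8)(121 − 5p_{NetOne} + 3p_{LinkUp}).
∂π/∂p_{NetOne} = 161 − 10p_{NetOne} + 3p_{LinkUp} = 0 ⇒ p_{NetOne} = 16.1 + 0.3p_{LinkUp}.
The best-response slope dp_{NetOne}/dp_{LinkUp} = 0.3 > 0: the reaction function is upward-sloping, so the choices are strategic complements.

strategic complements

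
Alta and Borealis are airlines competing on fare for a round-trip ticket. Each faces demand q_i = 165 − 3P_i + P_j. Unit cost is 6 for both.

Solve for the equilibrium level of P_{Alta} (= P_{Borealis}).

36.6

Alta's profit: π = (P_{Alta} − 6)(165 − 3P_{Alta} + P_{Borealis}).
∂π/∂P_{Alta} = 183 − 6P_{Alta} + P_{Borealis} = 0 ⇒ P_{Alta} = 30.5 + (1/6)P_{Borealis}.
The game is symmetric, so in equilibrium P_{Borealis} = P_{Alta}: the reaction function gives (5/6)P_{Alta} = 30.5, hence P_{Alta} = 36.6.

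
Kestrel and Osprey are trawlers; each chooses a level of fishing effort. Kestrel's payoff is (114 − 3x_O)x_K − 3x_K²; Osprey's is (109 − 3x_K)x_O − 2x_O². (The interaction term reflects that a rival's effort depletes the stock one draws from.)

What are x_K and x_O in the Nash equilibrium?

Expanding Kestrel's payoff: 114x_K − 3x_Ox_K − 3x_K².
∂π/∂x_K = 114 − 3x_O − 6x_K = 0, so x_K = 19 − 0.5x_O.
Likewise for Osprey: x_O = 27.25 − 0.75x_K.
Substituting the second reaction function into the first: x_K = 19 − 0.5(27.25 − 0.75x_K), which gives 0.625x_K = 5.375 ⇒ x_K = 8.6.
Then x_O = 27.25 − 0.75·8.6 = 20.8.

8.6, 20.8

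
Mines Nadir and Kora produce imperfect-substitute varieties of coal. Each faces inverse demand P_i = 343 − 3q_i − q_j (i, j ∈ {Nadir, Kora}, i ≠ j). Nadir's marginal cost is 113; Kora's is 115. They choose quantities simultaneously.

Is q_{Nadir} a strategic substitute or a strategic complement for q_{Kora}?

strategic substitutes

Mine Nadir's profit: π = q_{Nadir}(343 − 3q_{Nadir} − q_{Kora}) − 113q_{Nadir}.
∂π/∂q_{Nadir} = 230 − 6q_{Nadir} − q_{Kora} = 0 ⇒ q_{Nadir} = 115/3 − (1/6)q_{Kora}.
The best-response slope dq_{Nadir}/dq_{Kora} = −1/6 < 0: the reaction function is downward-sloping, so the choices are strategic substitutes.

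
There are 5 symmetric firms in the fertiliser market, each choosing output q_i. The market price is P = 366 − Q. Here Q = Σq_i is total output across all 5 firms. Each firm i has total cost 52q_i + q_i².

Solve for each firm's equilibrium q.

39.25

A representative firm's profit is π_i = q_i(366 − Q) − 52q_i − q_i², with Q = q_i + Σ_{j≠i} q_j.
First-order condition: 314 − 4q_i − Σ_{j≠i} q_j = 0.
With identical firms, set every q_j = q: then 314 − 4q − 4q = 0, i.e. q = 314/8 = 39.25.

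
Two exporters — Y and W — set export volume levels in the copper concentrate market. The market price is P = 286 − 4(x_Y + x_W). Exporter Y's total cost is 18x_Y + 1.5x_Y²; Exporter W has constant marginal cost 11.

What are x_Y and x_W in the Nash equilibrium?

14.5, 27.125

Exporter Y's profit: π = x_Y(286 − 4(x_Y + x_W)) − 18x_Y − 1.5x_Y².
∂π/∂x_Y = 268 − 11x_Y − 4x_W = 0, so x_Y = 268/11 − (4/11)x_W.
For W: ∂π/∂x_W = 275 − 8x_W − 4x_Y = 0 ⇒ x_W = 34.375 − 0.5x_Y.
Substituting the second reaction function into the first: x_Y = 268/11 − (4/11)(34.375 − 0.5x_Y), which gives (9/11)x_Y = 261/22 ⇒ x_Y = 14.5.
Then x_W = 34.375 − 0.5·14.5 = 27.125.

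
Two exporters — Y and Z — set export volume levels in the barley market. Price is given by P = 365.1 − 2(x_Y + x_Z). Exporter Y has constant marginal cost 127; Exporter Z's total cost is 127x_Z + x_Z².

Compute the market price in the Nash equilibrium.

Exporter Y's profit: π = x_Y(365.1 − 2(x_Y + x_Z)) − 127x_Y.
∂π/∂x_Y = 238.1 − 4x_Y − 2x_Z = 0, so x_Y = 59.525 − 0.5x_Z.
For Z: ∂π/∂x_Z = 238.1 − 6x_Z − 2x_Y = 0 ⇒ x_Z = 2381/60 − (1/3)x_Y.
Substituting the second reaction function into the first: x_Y = 59.525 − 0.5(2381/60 − (1/3)x_Y), which gives (5/6)x_Y = 2381/60 ⇒ x_Y = 47.62.
Then x_Z = 2381/60 − (1/3)·47.62 = 23.81.
Equilibrium price: P = 365.1 − 2·71.43 = 222.24.

222.24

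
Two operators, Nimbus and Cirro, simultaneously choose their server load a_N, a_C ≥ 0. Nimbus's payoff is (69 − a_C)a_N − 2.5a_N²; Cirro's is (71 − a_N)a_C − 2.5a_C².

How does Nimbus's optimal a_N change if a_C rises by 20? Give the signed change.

-4

Expanding Nimbus's payoff: 69a_N − a_Ca_N − 2.5a_N².
∂π/∂a_N = 69 − a_C − 5a_N = 0, so a_N = 13.8 − 0.2a_C.
The reaction-function slope is −0.2, so a 20-unit rise in a_C moves a_N by −0.2 × 20 = −4. Nimbus's best response falls — the actions are strategic substitutes.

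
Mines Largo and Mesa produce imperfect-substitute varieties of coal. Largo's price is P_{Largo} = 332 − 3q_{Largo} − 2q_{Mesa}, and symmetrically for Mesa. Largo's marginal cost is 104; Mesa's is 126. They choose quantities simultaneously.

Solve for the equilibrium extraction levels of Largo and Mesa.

Mine Largo's profit: π = q_{Largo}(332 − 3q_{Largo} − 2q_{Mesa}) − 104q_{Largo}.
∂π/∂q_{Largo} = 228 − 6q_{Largo} − 2q_{Mesa} = 0 ⇒ q_{Largo} = 38 − (1/3)q_{Mesa}.
Similarly q_{Mesa} = 103/3 − (1/3)q_{Largo}.
Substituting the second reaction function into the first: q_{Largo} = 38 − (1/3)(103/3 − (1/3)q_{Largo}), which gives (8/9)q_{Largo} = 239/9 ⇒ q_{Largo} = 29.875.
Then q_{Mesa} = 103/3 − (1/3)·29.875 = 24.375.

29.875, 24.375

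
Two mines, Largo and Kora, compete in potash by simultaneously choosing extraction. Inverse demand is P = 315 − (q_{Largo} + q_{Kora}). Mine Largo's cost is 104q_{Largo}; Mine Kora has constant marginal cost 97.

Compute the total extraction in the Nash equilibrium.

143

Mine Largo's profit: π = q_{Largo}(315 − (q_{Largo} + q_{Kora})) − 104q_{Largo}.
∂π/∂q_{Largo} = 211 − 2q_{Largo} − q_{Kora} = 0, so q_{Largo} = 105.5 − 0.5q_{Kora}.
By the same steps for Kora: q_{Kora} = 109 − 0.5q_{Largo}.
Solving the two reaction functions simultaneously: (1 − (−0.5)(−0.5))q_{Largo} = 105.5 − 0.5·109, so 0.75q_{Largo} = 51 and q_{Largo} = 68.
Then q_{Kora} = 109 − 0.5·68 = 75.
Total extraction: 68 + 75 = 143.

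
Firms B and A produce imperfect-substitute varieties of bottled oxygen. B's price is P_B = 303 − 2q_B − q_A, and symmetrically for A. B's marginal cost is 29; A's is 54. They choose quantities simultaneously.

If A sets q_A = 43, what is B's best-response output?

Firm B's profit: π = q_B(303 − 2q_B − q_A) − 29q_B.
∂π/∂q_B = 274 − 4q_B − q_A = 0 ⇒ q_B = 68.5 − 0.25q_A.
At q_A = 43: q_B = 68.5 − 0.25·43 = 57.75.

57.75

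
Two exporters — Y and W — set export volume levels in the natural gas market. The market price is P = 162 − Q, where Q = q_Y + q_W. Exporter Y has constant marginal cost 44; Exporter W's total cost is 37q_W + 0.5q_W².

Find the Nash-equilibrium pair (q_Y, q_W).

Exporter Y's profit: π = q_Y(162 − (q_Y + q_W)) − 44q_Y.
∂π/∂q_Y = 118 − 2q_Y − q_W = 0, so q_Y = 59 − 0.5q_W.
For W: ∂π/∂q_W = 125 − 3q_W − q_Y = 0 ⇒ q_W = 125/3 − (1/3)q_Y.
Substituting the second reaction function into the first: q_Y = 59 − 0.5(125/3 − (1/3)q_Y), which gives (5/6)q_Y = 229/6 ⇒ q_Y = 45.8.
Then q_W = 125/3 − (1/3)·45.8 = 26.4.

45.8, 26.4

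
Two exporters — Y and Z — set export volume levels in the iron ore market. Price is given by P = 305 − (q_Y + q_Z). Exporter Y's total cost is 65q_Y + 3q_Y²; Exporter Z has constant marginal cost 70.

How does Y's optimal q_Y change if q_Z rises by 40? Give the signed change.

-5

Exporter Y's profit: π = q_Y(305 − (q_Y + q_Z)) − 65q_Y − 3q_Y².
∂π/∂q_Y = 240 − 8q_Y − q_Z = 0, so q_Y = 30 − 0.125q_Z.
The reaction-function slope is −0.125, so a 40-unit rise in q_Z moves q_Y by −0.125 × 40 = −5. Y's best response falls — the actions are strategic substitutes.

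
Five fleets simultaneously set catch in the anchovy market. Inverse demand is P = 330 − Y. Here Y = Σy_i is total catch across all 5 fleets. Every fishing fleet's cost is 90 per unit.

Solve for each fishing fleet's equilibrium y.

A representative fishing fleet's profit is π_i = y_i(330 − Y) − 90y_i, with Y = y_i + Σ_{j≠i} y_j.
First-order condition: 240 − 2y_i − Σ_{j≠i} y_j = 0.
With identical fishing fleets, set every y_j = y: then 240 − 2y − 4y = 0, i.e. y = 240/6 = 40.

40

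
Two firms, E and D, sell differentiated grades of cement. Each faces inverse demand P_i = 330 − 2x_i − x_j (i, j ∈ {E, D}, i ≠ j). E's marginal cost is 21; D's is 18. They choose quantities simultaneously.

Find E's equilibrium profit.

7589.12

Firm E's profit: π = x_E(330 − 2x_E − x_D) − 21x_E.
∂π/∂x_E = 309 − 4x_E − x_D = 0 ⇒ x_E = 77.25 − 0.25x_D.
Similarly x_D = 78 − 0.25x_E.
Substituting the second reaction function into the first: x_E = 77.25 − 0.25(78 − 0.25x_E), which gives 0.9375x_E = 57.75 ⇒ x_E = 61.6.
Then x_D = 78 − 0.25·61.6 = 62.6.
P_E = 330 − 2·61.6 − 62.6 = 144.2.
Profit = (144.2 − 21)·61.6 = 7589.12.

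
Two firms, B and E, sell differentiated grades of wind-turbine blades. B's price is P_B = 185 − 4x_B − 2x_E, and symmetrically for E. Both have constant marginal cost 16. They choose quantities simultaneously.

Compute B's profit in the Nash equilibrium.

1142.44

Firm B's profit: π = x_B(185 − 4x_B − 2x_E) − 16x_B.
∂π/∂x_B = 169 − 8x_B − 2x_E = 0 ⇒ x_B = 21.125 − 0.25x_E.
The game is symmetric, so in equilibrium x_E = x_B: the reaction function gives 1.25x_B = 21.125, hence x_B = 16.9.
P_B = 185 − 4·16.9 − 2·16.9 = 83.6.
Profit = (83.6 − 16)·16.9 = 1142.44.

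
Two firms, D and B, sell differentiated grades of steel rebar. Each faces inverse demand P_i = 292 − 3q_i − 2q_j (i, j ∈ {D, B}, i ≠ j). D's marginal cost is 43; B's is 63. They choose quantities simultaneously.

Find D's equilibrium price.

Firm D's profit: π = q_D(292 − 3q_D − 2q_B) − 43q_D.
∂π/∂q_D = 249 − 6q_D − 2q_B = 0 ⇒ q_D = 41.5 − (1/3)q_B.
Similarly q_B = 229/6 − (1/3)q_D.
Plugging q_B into D's best response: q_D = 41.5 − (1/3)(229/6 − (1/3)q_D) ⇒ (8/9)q_D = 259/9, so q_D = 32.375.
Then q_B = 229/6 − (1/3)·32.375 = 27.375.
P_D = 292 − 3·32.375 − 2·27.375 = 140.125.

140.125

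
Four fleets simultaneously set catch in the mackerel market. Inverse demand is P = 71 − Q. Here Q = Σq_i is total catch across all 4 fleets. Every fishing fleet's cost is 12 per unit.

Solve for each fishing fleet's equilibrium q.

A representative fishing fleet's profit is π_i = q_i(71 − Q) − 12q_i, with Q = q_i + Σ_{j≠i} q_j.
First-order condition: 59 − 2q_i − Σ_{j≠i} q_j = 0.
Imposing symmetry (q_j = q for all j) turns Σ_{j≠i} q_j into 3q, so 59 = 5q and q = 11.8.

11.8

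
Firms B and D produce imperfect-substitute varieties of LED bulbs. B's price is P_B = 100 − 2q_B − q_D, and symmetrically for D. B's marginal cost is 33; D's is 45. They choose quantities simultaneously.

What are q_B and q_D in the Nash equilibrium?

Firm B's profit: π = q_B(100 − 2q_B − q_D) − 33q_B.
∂π/∂q_B = 67 − 4q_B − q_D = 0 ⇒ q_B = 16.75 − 0.25q_D.
Similarly q_D = 13.75 − 0.25q_B.
Plugging q_D into B's best response: q_B = 16.75 − 0.25(13.75 − 0.25q_B) ⇒ 0.9375q_B = 13.3125, so q_B = 14.2.
Then q_D = 13.75 − 0.25·14.2 = 10.2.

14.2, 10.2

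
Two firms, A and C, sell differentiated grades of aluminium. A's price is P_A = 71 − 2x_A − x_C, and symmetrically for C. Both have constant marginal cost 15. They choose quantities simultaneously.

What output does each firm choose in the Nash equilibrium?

Firm A's profit: π = x_A(71 − 2x_A − x_C) − 15x_A.
∂π/∂x_A = 56 − 4x_A − x_C = 0 ⇒ x_A = 14 − 0.25x_C.
By symmetry x_C = x_A; substituting into the reaction function, 1.25x_A = 14 and x_A = 11.2.

11.2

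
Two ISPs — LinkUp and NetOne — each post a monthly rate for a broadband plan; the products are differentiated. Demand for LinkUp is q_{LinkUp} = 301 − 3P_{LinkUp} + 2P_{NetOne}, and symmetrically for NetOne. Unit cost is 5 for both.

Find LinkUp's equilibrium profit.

16428

LinkUp's profit: π = (P_{LinkUp} − 5)(301 − 3P_{LinkUp} + 2P_{NetOne}).
∂π/∂P_{LinkUp} = 316 − 6P_{LinkUp} + 2P_{NetOne} = 0 ⇒ P_{LinkUp} = 158/3 + (1/3)P_{NetOne}.
The game is symmetric, so in equilibrium P_{NetOne} = P_{LinkUp}: the reaction function gives (2/3)P_{LinkUp} = 158/3, hence P_{LinkUp} = 79.
q_{LinkUp} = 301 − 3·79 + 2·79 = 222.
Profit = (79 − 5)·222 = 16428.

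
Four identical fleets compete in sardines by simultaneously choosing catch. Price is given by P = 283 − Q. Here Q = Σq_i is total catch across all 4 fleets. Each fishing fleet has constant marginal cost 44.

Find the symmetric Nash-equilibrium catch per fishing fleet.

A representative fishing fleet's profit is π_i = q_i(283 − Q) − 44q_i, with Q = q_i + Σ_{j≠i} q_j.
First-order condition: 239 − 2q_i − Σ_{j≠i} q_j = 0.
In a symmetric equilibrium every fishing fleet chooses the same q, so Σ_{j≠i} q_j = 3q. The condition becomes 239 − 5q = 0, giving q = 239/5 = 47.8.

47.8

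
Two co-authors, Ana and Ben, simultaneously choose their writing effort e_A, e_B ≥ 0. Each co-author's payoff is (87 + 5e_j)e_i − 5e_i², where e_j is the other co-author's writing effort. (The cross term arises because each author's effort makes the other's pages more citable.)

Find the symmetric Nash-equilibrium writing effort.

17.4

Ana's payoff is (87 + 5e_B)e_A − 5e_A².
∂π/∂e_A = 87 + 5e_B − 10e_A = 0, so e_A = 8.7 + 0.5e_B.
The game is symmetric, so in equilibrium e_B = e_A: the reaction function gives 0.5e_A = 8.7, hence e_A = 17.4.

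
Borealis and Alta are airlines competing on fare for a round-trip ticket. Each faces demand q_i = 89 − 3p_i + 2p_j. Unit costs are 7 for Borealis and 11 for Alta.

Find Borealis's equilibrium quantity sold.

Borealis's profit: π = (p_{Borealis} − 7)(89 − 3p_{Borealis} + 2p_{Alta}).
∂π/∂p_{Borealis} = 110 − 6p_{Borealis} + 2p_{Alta} = 0 ⇒ p_{Borealis} = 55/3 + (1/3)p_{Alta}.
Similarly p_{Alta} = 61/3 + (1/3)p_{Borealis}.
Solving the two reaction functions simultaneously: (1 − (1/3)(1/3))p_{Borealis} = 55/3 + (1/3)·(61/3), so (8/9)p_{Borealis} = 226/9 and p_{Borealis} = 28.25.
Then p_{Alta} = 61/3 + (1/3)·28.25 = 29.75.
q_{Borealis} = 89 − 3·28.25 + 2·29.75 = 63.75.

63.75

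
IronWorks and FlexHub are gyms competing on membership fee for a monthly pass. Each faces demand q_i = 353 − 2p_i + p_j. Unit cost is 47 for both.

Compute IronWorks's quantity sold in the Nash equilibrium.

204

IronWorks's profit: π = (p_{IronWorks} − 47)(353 − 2p_{IronWorks} + p_{FlexHub}).
∂π/∂p_{IronWorks} = 447 − 4p_{IronWorks} + p_{FlexHub} = 0 ⇒ p_{IronWorks} = 111.75 + 0.25p_{FlexHub}.
By symmetry p_{FlexHub} = p_{IronWorks}; substituting into the reaction function, 0.75p_{IronWorks} = 111.75 and p_{IronWorks} = 149.
q_{IronWorks} = 353 − 2·149 + 149 = 204.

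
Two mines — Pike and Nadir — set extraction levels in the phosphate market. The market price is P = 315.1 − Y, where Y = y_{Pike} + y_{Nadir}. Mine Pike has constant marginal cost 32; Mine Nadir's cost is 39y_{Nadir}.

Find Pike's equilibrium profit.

Mine Pike's profit: π = y_{Pike}(315.1 − (y_{Pike} + y_{Nadir})) − 32y_{Pike}.
∂π/∂y_{Pike} = 283.1 − 2y_{Pike} − y_{Nadir} = 0, so y_{Pike} = 141.55 − 0.5y_{Nadir}.
By the same steps for Nadir: y_{Nadir} = 138.05 − 0.5y_{Pike}.
Plugging y_{Nadir} into Pike's best response: y_{Pike} = 141.55 − 0.5(138.05 − 0.5y_{Pike}) ⇒ 0.75y_{Pike} = 72.525, so y_{Pike} = 96.7.
Then y_{Nadir} = 138.05 − 0.5·96.7 = 89.7.
Price P = 315.1 − 186.4 = 128.7.
Pike's profit: (128.7 − 32)·96.7 = 9350.89.

9350.89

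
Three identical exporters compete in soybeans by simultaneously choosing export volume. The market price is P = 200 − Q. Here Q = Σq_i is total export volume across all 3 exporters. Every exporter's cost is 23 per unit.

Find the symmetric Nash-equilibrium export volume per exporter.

A representative exporter's profit is π_i = q_i(200 − Q) − 23q_i, with Q = q_i + Σ_{j≠i} q_j.
First-order condition: 177 − 2q_i − Σ_{j≠i} q_j = 0.
With identical exporters, set every q_j = q: then 177 − 2q − 2q = 0, i.e. q = 177/4 = 44.25.

44.25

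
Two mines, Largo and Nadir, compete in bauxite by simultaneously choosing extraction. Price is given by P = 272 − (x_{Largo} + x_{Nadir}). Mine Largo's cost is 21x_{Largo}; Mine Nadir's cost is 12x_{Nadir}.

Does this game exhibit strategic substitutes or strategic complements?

strategic substitutes

Mine Largo's profit: π = x_{Largo}(272 − (x_{Largo} + x_{Nadir})) − 21x_{Largo}.
∂π/∂x_{Largo} = 251 − 2x_{Largo} − x_{Nadir} = 0, so x_{Largo} = 125.5 − 0.5x_{Nadir}.
The best-response slope dx_{Largo}/dx_{Nadir} = −0.5 < 0: the reaction function is downward-sloping, so the choices are strategic substitutes.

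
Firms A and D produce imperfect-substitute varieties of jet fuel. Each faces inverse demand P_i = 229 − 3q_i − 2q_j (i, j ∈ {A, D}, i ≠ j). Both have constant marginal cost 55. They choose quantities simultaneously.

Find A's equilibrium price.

120.25

Firm A's profit: π = q_A(229 − 3q_A − 2q_D) − 55q_A.
∂π/∂q_A = 174 − 6q_A − 2q_D = 0 ⇒ q_A = 29 − (1/3)q_D.
Setting q_A = q_D in the reaction function: q_A = 29 − (1/3)q_A, so q_A = 29 / (4/3) = 21.75.
P_A = 229 − 3·21.75 − 2·21.75 = 120.25.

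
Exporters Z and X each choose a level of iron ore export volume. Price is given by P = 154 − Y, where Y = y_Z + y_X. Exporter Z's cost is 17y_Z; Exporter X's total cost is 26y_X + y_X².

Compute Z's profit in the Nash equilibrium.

3600

Exporter Z's profit: π = y_Z(154 − (y_Z + y_X)) − 17y_Z.
∂π/∂y_Z = 137 − 2y_Z − y_X = 0, so y_Z = 68.5 − 0.5y_X.
For X: ∂π/∂y_X = 128 − 4y_X − y_Z = 0 ⇒ y_X = 32 − 0.25y_Z.
Substituting the second reaction function into the first: y_Z = 68.5 − 0.5(32 − 0.25y_Z), which gives 0.875y_Z = 52.5 ⇒ y_Z = 60.
Then y_X = 32 − 0.25·60 = 17.
Price P = 154 − 77 = 77.
Z's profit: (77 − 17)·60 = 3600.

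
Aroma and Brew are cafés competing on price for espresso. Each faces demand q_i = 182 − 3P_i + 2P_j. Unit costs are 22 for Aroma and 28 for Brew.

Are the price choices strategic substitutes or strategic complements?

Aroma's profit: π = (P_{Aroma} − 22)(182 − 3P_{Aroma} + 2P_{Brew}).
∂π/∂P_{Aroma} = 248 − 6P_{Aroma} + 2P_{Brew} = 0 ⇒ P_{Aroma} = 124/3 + (1/3)P_{Brew}.
The best-response slope dP_{Aroma}/dP_{Brew} = 1/3 > 0: the reaction function is upward-sloping, so the choices are strategic complements.

strategic complements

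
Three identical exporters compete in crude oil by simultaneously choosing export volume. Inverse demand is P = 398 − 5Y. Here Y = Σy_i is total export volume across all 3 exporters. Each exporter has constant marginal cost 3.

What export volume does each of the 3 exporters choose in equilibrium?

A representative exporter's profit is π_i = y_i(398 − 5Y) − 3y_i, with Y = y_i + Σ_{j≠i} y_j.
First-order condition: 395 − 10y_i − 5Σ_{j≠i} y_j = 0.
With identical exporters, set every y_j = y: then 395 − 10y − 10y = 0, i.e. y = 395/20 = 19.75.

19.75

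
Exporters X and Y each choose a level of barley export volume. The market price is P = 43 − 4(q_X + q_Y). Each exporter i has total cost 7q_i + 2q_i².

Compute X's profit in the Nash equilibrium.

30.375

Exporter X's profit: π = q_X(43 − 4(q_X + q_Y)) − 7q_X − 2q_X².
∂π/∂q_X = 36 − 12q_X − 4q_Y = 0, so q_X = 3 − (1/3)q_Y.
By symmetry q_Y = q_X; substituting into the reaction function, (4/3)q_X = 3 and q_X = 2.25.
Price P = 43 − 4·4.5 = 25.
X's profit: (25 − 7)·2.25 − 2(2.25)² = 30.375.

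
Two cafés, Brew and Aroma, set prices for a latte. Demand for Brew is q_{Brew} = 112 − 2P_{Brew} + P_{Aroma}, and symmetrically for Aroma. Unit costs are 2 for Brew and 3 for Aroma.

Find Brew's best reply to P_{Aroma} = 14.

32.5

Brew's profit: π = (P_{Brew} − 2)(112 − 2P_{Brew} + P_{Aroma}).
∂π/∂P_{Brew} = 116 − 4P_{Brew} + P_{Aroma} = 0 ⇒ P_{Brew} = 29 + 0.25P_{Aroma}.
At P_{Aroma} = 14: P_{Brew} = 29 + 0.25·14 = 32.5.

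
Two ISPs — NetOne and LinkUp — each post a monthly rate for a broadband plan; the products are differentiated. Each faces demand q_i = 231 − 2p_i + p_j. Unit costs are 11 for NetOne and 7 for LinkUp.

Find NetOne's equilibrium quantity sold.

NetOne's profit: π = (p_{NetOne} − 11)(231 − 2p_{NetOne} + p_{LinkUp}).
∂π/∂p_{NetOne} = 253 − 4p_{NetOne} + p_{LinkUp} = 0 ⇒ p_{NetOne} = 63.25 + 0.25p_{LinkUp}.
Similarly p_{LinkUp} = 61.25 + 0.25p_{NetOne}.
Plugging p_{LinkUp} into NetOne's best response: p_{NetOne} = 63.25 + 0.25(61.25 + 0.25p_{NetOne}) ⇒ 0.9375p_{NetOne} = 78.5625, so p_{NetOne} = 83.8.
Then p_{LinkUp} = 61.25 + 0.25·83.8 = 82.2.
q_{NetOne} = 231 − 2·83.8 + 82.2 = 145.6.

145.6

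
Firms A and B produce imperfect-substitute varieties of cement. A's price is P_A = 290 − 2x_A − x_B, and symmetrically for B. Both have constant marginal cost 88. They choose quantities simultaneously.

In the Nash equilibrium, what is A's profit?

Firm A's profit: π = x_A(290 − 2x_A − x_B) − 88x_A.
∂π/∂x_A = 202 − 4x_A − x_B = 0 ⇒ x_A = 50.5 − 0.25x_B.
Setting x_A = x_B in the reaction function: x_A = 50.5 − 0.25x_A, so x_A = 50.5 / 1.25 = 40.4.
P_A = 290 − 2·40.4 − 40.4 = 168.8.
Profit = (168.8 − 88)·40.4 = 3264.32.

3264.32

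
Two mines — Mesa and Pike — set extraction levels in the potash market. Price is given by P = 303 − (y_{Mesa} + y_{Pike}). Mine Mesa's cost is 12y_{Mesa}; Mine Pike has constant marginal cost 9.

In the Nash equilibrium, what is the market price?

108

Mine Mesa's profit: π = y_{Mesa}(303 − (y_{Mesa} + y_{Pike})) − 12y_{Mesa}.
∂π/∂y_{Mesa} = 291 − 2y_{Mesa} − y_{Pike} = 0, so y_{Mesa} = 145.5 − 0.5y_{Pike}.
By the same steps for Pike: y_{Pike} = 147 − 0.5y_{Mesa}.
Solving the two reaction functions simultaneously: (1 − (−0.5)(−0.5))y_{Mesa} = 145.5 − 0.5·147, so 0.75y_{Mesa} = 72 and y_{Mesa} = 96.
Then y_{Pike} = 147 − 0.5·96 = 99.
Equilibrium price: P = 303 − 195 = 108.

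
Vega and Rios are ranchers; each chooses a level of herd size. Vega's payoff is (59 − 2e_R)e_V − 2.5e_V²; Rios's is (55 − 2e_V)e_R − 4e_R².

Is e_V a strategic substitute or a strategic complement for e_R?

strategic substitutes

Expanding Vega's payoff: 59e_V − 2e_Re_V − 2.5e_V².
∂π/∂e_V = 59 − 2e_R − 5e_V = 0, so e_V = 11.8 − 0.4e_R.
The best-response slope de_V/de_R = −0.4 < 0: the reaction function is downward-sloping, so the choices are strategic substitutes.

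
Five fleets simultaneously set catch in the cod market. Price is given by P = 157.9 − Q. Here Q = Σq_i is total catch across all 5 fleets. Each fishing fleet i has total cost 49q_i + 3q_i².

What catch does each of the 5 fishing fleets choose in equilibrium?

9.075

A representative fishing fleet's profit is π_i = q_i(157.9 − Q) − 49q_i − 3q_i², with Q = q_i + Σ_{j≠i} q_j.
First-order condition: 108.9 − 8q_i − Σ_{j≠i} q_j = 0.
In a symmetric equilibrium every fishing fleet chooses the same q, so Σ_{j≠i} q_j = 4q. The condition becomes 108.9 − 12q = 0, giving q = 108.9/12 = 9.075.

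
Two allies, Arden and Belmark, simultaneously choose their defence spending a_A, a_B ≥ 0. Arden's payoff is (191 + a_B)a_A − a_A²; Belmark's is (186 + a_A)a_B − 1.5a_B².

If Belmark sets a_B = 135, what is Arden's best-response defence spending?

Expanding Arden's payoff: 191a_A + a_Ba_A − a_A².
∂π/∂a_A = 191 + a_B − 2a_A = 0, so a_A = 95.5 + 0.5a_B.
At a_B = 135: a_A = 95.5 + 0.5·135 = 163.

163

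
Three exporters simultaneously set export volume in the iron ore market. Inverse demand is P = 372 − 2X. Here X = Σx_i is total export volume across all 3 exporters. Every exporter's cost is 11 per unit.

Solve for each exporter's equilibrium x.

45.125

A representative exporter's profit is π_i = x_i(372 − 2X) − 11x_i, with X = x_i + Σ_{j≠i} x_j.
First-order condition: 361 − 4x_i − 2Σ_{j≠i} x_j = 0.
With identical exporters, set every x_j = x: then 361 − 4x − 4x = 0, i.e. x = 361/8 = 45.125.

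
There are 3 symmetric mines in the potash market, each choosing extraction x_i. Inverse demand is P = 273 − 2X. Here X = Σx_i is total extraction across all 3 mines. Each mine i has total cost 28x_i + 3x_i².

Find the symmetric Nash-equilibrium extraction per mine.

17.5

A representative mine's profit is π_i = x_i(273 − 2X) − 28x_i − 3x_i², with X = x_i + Σ_{j≠i} x_j.
First-order condition: 245 − 10x_i − 2Σ_{j≠i} x_j = 0.
Imposing symmetry (x_j = x for all j) turns Σ_{j≠i} x_j into 2x, so 245 = 14x and x = 17.5.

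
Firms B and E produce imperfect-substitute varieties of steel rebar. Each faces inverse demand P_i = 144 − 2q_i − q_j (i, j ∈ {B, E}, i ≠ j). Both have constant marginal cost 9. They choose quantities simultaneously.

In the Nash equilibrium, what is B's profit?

Firm B's profit: π = q_B(144 − 2q_B − q_E) − 9q_B.
∂π/∂q_B = 135 − 4q_B − q_E = 0 ⇒ q_B = 33.75 − 0.25q_E.
The game is symmetric, so in equilibrium q_E = q_B: the reaction function gives 1.25q_B = 33.75, hence q_B = 27.
P_B = 144 − 2·27 − 27 = 63.
Profit = (63 − 9)·27 = 1458.

1458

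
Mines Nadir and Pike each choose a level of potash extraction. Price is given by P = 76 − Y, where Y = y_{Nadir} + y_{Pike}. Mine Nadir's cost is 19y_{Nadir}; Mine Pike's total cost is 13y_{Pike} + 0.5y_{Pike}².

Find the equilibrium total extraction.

35.4

Mine Nadir's profit: π = y_{Nadir}(76 − (y_{Nadir} + y_{Pike})) − 19y_{Nadir}.
∂π/∂y_{Nadir} = 57 − 2y_{Nadir} − y_{Pike} = 0, so y_{Nadir} = 28.5 − 0.5y_{Pike}.
For Pike: ∂π/∂y_{Pike} = 63 − 3y_{Pike} − y_{Nadir} = 0 ⇒ y_{Pike} = 21 − (1/3)y_{Nadir}.
Substituting the second reaction function into the first: y_{Nadir} = 28.5 − 0.5(21 − (1/3)y_{Nadir}), which gives (5/6)y_{Nadir} = 18 ⇒ y_{Nadir} = 21.6.
Then y_{Pike} = 21 − (1/3)·21.6 = 13.8.
Total extraction: 21.6 + 13.8 = 35.4.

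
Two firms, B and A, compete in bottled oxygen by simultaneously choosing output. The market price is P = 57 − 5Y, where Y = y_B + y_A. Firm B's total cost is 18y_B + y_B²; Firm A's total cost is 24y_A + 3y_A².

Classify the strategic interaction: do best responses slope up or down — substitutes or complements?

strategic substitutes

Firm B's profit: π = y_B(57 − 5(y_B + y_A)) − 18y_B − y_B².
∂π/∂y_B = 39 − 12y_B − 5y_A = 0, so y_B = 3.25 − (5/12)y_A.
The best-response slope dy_B/dy_A = −5/12 < 0: the reaction function is downward-sloping, so the choices are strategic substitutes.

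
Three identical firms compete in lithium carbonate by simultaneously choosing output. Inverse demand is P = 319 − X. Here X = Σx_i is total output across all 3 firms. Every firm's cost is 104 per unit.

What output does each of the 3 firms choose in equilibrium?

53.75

A representative firm's profit is π_i = x_i(319 − X) − 104x_i, with X = x_i + Σ_{j≠i} x_j.
First-order condition: 215 − 2x_i − Σ_{j≠i} x_j = 0.
Imposing symmetry (x_j = x for all j) turns Σ_{j≠i} x_j into 2x, so 215 = 4x and x = 53.75.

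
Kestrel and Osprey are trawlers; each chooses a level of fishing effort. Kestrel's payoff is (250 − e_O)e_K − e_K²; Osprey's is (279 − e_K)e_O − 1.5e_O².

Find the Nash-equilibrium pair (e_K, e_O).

Expanding Kestrel's payoff: 250e_K − e_Oe_K − e_K².
∂π/∂e_K = 250 − e_O − 2e_K = 0, so e_K = 125 − 0.5e_O.
Likewise for Osprey: e_O = 93 − (1/3)e_K.
Substituting the second reaction function into the first: e_K = 125 − 0.5(93 − (1/3)e_K), which gives (5/6)e_K = 78.5 ⇒ e_K = 94.2.
Then e_O = 93 − (1/3)·94.2 = 61.6.

94.2, 61.6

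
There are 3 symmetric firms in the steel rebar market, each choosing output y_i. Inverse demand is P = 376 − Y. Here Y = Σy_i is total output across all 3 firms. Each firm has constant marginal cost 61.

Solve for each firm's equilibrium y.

A representative firm's profit is π_i = y_i(376 − Y) − 61y_i, with Y = y_i + Σ_{j≠i} y_j.
First-order condition: 315 − 2y_i − Σ_{j≠i} y_j = 0.
Imposing symmetry (y_j = y for all j) turns Σ_{j≠i} y_j into 2y, so 315 = 4y and y = 78.75.

78.75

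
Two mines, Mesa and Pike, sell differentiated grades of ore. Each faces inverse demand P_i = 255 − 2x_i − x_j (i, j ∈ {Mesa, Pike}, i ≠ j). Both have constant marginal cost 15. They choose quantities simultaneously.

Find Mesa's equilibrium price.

Mine Mesa's profit: π = x_{Mesa}(255 − 2x_{Mesa} − x_{Pike}) − 15x_{Mesa}.
∂π/∂x_{Mesa} = 240 − 4x_{Mesa} − x_{Pike} = 0 ⇒ x_{Mesa} = 60 − 0.25x_{Pike}.
Setting x_{Mesa} = x_{Pike} in the reaction function: x_{Mesa} = 60 − 0.25x_{Mesa}, so x_{Mesa} = 60 / 1.25 = 48.
P_{Mesa} = 255 − 2·48 − 48 = 111.

111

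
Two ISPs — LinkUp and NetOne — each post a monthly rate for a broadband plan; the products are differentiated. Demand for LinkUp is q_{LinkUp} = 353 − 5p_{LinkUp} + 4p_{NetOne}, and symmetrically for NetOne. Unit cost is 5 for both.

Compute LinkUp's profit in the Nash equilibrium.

LinkUp's profit: π = (p_{LinkUp} − 5)(353 − 5p_{LinkUp} + 4p_{NetOne}).
∂π/∂p_{LinkUp} = 378 − 10p_{LinkUp} + 4p_{NetOne} = 0 ⇒ p_{LinkUp} = 37.8 + 0.4p_{NetOne}.
By symmetry p_{NetOne} = p_{LinkUp}; substituting into the reaction function, 0.6p_{LinkUp} = 37.8 and p_{LinkUp} = 63.
q_{LinkUp} = 353 − 5·63 + 4·63 = 290.
Profit = (63 − 5)·290 = 16820.

16820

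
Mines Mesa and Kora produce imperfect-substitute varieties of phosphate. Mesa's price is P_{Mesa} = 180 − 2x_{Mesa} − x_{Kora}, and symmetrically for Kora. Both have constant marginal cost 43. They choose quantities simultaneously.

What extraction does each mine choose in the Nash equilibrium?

27.4

Mine Mesa's profit: π = x_{Mesa}(180 − 2x_{Mesa} − x_{Kora}) − 43x_{Mesa}.
∂π/∂x_{Mesa} = 137 − 4x_{Mesa} − x_{Kora} = 0 ⇒ x_{Mesa} = 34.25 − 0.25x_{Kora}.
The game is symmetric, so in equilibrium x_{Kora} = x_{Mesa}: the reaction function gives 1.25x_{Mesa} = 34.25, hence x_{Mesa} = 27.4.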